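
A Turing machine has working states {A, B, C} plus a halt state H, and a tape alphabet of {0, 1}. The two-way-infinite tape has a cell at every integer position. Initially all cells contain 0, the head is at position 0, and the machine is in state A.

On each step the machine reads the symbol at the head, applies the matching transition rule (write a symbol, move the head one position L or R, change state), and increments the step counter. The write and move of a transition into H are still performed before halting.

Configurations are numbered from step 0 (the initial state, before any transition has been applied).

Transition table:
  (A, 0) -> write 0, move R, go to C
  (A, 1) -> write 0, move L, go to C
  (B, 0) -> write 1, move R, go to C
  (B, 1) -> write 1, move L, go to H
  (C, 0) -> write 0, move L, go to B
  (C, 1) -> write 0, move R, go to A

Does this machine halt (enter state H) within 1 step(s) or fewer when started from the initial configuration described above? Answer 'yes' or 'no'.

Step 1: in state A at pos 0, read 0 -> (A,0)->write 0,move R,goto C. Now: state=C, head=1, tape[-1..2]=0000 (head:   ^)
After 1 step(s): state = C (not H) -> not halted within 1 -> no

Answer: no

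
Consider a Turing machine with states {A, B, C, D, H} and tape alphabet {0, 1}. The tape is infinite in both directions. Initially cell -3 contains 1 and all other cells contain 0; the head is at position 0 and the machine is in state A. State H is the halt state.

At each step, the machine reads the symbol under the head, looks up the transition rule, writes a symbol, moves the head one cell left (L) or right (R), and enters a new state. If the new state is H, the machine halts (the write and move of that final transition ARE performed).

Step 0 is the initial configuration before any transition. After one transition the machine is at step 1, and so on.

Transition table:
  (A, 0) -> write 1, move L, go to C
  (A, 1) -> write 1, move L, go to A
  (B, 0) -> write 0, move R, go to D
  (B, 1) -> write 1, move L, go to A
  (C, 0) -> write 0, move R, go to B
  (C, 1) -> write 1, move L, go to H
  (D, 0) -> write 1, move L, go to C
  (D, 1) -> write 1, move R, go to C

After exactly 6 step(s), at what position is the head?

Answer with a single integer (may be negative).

Step 1: in state A at pos 0, read 0 -> (A,0)->write 1,move L,goto C. Now: state=C, head=-1, tape[-4..1]=010010 (head:    ^)
Step 2: in state C at pos -1, read 0 -> (C,0)->write 0,move R,goto B. Now: state=B, head=0, tape[-4..1]=010010 (head:     ^)
Step 3: in state B at pos 0, read 1 -> (B,1)->write 1,move L,goto A. Now: state=A, head=-1, tape[-4..1]=010010 (head:    ^)
Step 4: in state A at pos -1, read 0 -> (A,0)->write 1,move L,goto C. Now: state=C, head=-2, tape[-4..1]=010110 (head:   ^)
Step 5: in state C at pos -2, read 0 -> (C,0)->write 0,move R,goto B. Now: state=B, head=-1, tape[-4..1]=010110 (head:    ^)
Step 6: in state B at pos -1, read 1 -> (B,1)->write 1,move L,goto A. Now: state=A, head=-2, tape[-4..1]=010110 (head:   ^)

Answer: -2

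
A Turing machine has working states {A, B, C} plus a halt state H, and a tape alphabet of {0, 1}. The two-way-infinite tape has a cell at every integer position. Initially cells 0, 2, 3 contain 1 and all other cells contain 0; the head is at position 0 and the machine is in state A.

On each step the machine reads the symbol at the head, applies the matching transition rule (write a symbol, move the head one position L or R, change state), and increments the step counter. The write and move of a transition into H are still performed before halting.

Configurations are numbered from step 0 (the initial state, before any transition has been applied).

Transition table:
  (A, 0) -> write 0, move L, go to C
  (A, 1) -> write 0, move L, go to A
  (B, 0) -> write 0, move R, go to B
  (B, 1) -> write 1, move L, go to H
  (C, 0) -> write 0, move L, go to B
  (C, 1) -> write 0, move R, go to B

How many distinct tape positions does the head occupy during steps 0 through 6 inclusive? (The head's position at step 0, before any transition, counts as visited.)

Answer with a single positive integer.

Answer: 4

Derivation:
Step 1: in state A at pos 0, read 1 -> (A,1)->write 0,move L,goto A. Now: state=A, head=-1, tape[-2..4]=0000110 (head:  ^)
Step 2: in state A at pos -1, read 0 -> (A,0)->write 0,move L,goto C. Now: state=C, head=-2, tape[-3..4]=00000110 (head:  ^)
Step 3: in state C at pos -2, read 0 -> (C,0)->write 0,move L,goto B. Now: state=B, head=-3, tape[-4..4]=000000110 (head:  ^)
Step 4: in state B at pos -3, read 0 -> (B,0)->write 0,move R,goto B. Now: state=B, head=-2, tape[-4..4]=000000110 (head:   ^)
Step 5: in state B at pos -2, read 0 -> (B,0)->write 0,move R,goto B. Now: state=B, head=-1, tape[-4..4]=000000110 (head:    ^)
Step 6: in state B at pos -1, read 0 -> (B,0)->write 0,move R,goto B. Now: state=B, head=0, tape[-4..4]=000000110 (head:     ^)
Head positions at steps 0..6: starting at 0, distinct positions visited = {-3, -2, -1, 0} -> 4 position(s)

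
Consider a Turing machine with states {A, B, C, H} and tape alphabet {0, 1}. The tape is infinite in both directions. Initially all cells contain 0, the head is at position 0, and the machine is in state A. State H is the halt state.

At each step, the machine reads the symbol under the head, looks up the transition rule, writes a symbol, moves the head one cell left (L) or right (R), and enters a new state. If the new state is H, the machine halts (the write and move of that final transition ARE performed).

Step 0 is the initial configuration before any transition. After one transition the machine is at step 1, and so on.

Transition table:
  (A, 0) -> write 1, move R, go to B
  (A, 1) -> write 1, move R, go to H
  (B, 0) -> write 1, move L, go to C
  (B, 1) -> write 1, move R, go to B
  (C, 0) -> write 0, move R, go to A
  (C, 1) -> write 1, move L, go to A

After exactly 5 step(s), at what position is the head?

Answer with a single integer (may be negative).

Answer: 1

Derivation:
Step 1: in state A at pos 0, read 0 -> (A,0)->write 1,move R,goto B. Now: state=B, head=1, tape[-1..2]=0100 (head:   ^)
Step 2: in state B at pos 1, read 0 -> (B,0)->write 1,move L,goto C. Now: state=C, head=0, tape[-1..2]=0110 (head:  ^)
Step 3: in state C at pos 0, read 1 -> (C,1)->write 1,move L,goto A. Now: state=A, head=-1, tape[-2..2]=00110 (head:  ^)
Step 4: in state A at pos -1, read 0 -> (A,0)->write 1,move R,goto B. Now: state=B, head=0, tape[-2..2]=01110 (head:   ^)
Step 5: in state B at pos 0, read 1 -> (B,1)->write 1,move R,goto B. Now: state=B, head=1, tape[-2..2]=01110 (head:    ^)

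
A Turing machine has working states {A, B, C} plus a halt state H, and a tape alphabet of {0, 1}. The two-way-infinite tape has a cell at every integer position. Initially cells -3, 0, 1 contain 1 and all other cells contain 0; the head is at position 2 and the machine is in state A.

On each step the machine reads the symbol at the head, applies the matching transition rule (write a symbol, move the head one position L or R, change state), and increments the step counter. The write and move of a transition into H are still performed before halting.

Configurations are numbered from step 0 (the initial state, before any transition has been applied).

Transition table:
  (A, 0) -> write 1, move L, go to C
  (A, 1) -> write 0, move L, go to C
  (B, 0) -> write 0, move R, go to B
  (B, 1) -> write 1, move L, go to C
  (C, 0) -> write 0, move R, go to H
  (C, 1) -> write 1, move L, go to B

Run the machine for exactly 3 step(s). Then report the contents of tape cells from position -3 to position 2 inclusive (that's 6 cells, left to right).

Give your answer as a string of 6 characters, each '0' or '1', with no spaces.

Answer: 100111

Derivation:
Step 1: in state A at pos 2, read 0 -> (A,0)->write 1,move L,goto C. Now: state=C, head=1, tape[-4..3]=01001110 (head:      ^)
Step 2: in state C at pos 1, read 1 -> (C,1)->write 1,move L,goto B. Now: state=B, head=0, tape[-4..3]=01001110 (head:     ^)
Step 3: in state B at pos 0, read 1 -> (B,1)->write 1,move L,goto C. Now: state=C, head=-1, tape[-4..3]=01001110 (head:    ^)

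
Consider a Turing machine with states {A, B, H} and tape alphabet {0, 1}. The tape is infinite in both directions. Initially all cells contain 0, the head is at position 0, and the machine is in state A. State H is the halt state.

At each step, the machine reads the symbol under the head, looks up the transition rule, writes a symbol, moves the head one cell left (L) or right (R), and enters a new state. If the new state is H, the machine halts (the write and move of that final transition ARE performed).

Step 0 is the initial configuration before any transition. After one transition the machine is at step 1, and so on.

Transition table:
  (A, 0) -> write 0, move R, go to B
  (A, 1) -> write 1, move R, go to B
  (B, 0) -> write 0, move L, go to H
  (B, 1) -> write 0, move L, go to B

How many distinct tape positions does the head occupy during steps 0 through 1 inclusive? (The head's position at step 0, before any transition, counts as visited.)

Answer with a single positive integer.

Step 1: in state A at pos 0, read 0 -> (A,0)->write 0,move R,goto B. Now: state=B, head=1, tape[-1..2]=0000 (head:   ^)
Head positions at steps 0..1: starting at 0, distinct positions visited = {0, 1} -> 2 position(s)

Answer: 2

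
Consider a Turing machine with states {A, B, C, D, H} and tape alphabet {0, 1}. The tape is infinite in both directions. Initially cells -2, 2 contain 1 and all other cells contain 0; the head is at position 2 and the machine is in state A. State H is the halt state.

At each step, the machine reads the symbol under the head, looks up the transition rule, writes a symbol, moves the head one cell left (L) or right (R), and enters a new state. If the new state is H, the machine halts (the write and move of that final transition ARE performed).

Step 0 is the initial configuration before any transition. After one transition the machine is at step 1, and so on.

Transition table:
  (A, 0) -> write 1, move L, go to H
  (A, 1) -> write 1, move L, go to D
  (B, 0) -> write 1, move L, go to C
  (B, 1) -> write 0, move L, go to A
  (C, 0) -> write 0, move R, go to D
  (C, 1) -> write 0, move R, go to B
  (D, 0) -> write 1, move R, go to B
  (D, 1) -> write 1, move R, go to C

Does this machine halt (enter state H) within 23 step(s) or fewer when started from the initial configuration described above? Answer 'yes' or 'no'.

Step 1: in state A at pos 2, read 1 -> (A,1)->write 1,move L,goto D. Now: state=D, head=1, tape[-3..3]=0100010 (head:     ^)
Step 2: in state D at pos 1, read 0 -> (D,0)->write 1,move R,goto B. Now: state=B, head=2, tape[-3..3]=0100110 (head:      ^)
Step 3: in state B at pos 2, read 1 -> (B,1)->write 0,move L,goto A. Now: state=A, head=1, tape[-3..3]=0100100 (head:     ^)
Step 4: in state A at pos 1, read 1 -> (A,1)->write 1,move L,goto D. Now: state=D, head=0, tape[-3..3]=0100100 (head:    ^)
Step 5: in state D at pos 0, read 0 -> (D,0)->write 1,move R,goto B. Now: state=B, head=1, tape[-3..3]=0101100 (head:     ^)
Step 6: in state B at pos 1, read 1 -> (B,1)->write 0,move L,goto A. Now: state=A, head=0, tape[-3..3]=0101000 (head:    ^)
Step 7: in state A at pos 0, read 1 -> (A,1)->write 1,move L,goto D. Now: state=D, head=-1, tape[-3..3]=0101000 (head:   ^)
Step 8: in state D at pos -1, read 0 -> (D,0)->write 1,move R,goto B. Now: state=B, head=0, tape[-3..3]=0111000 (head:    ^)
Step 9: in state B at pos 0, read 1 -> (B,1)->write 0,move L,goto A. Now: state=A, head=-1, tape[-3..3]=0110000 (head:   ^)
Step 10: in state A at pos -1, read 1 -> (A,1)->write 1,move L,goto D. Now: state=D, head=-2, tape[-3..3]=0110000 (head:  ^)
Step 11: in state D at pos -2, read 1 -> (D,1)->write 1,move R,goto C. Now: state=C, head=-1, tape[-3..3]=0110000 (head:   ^)
Step 12: in state C at pos -1, read 1 -> (C,1)->write 0,move R,goto B. Now: state=B, head=0, tape[-3..3]=0100000 (head:    ^)
Step 13: in state B at pos 0, read 0 -> (B,0)->write 1,move L,goto C. Now: state=C, head=-1, tape[-3..3]=0101000 (head:   ^)
Step 14: in state C at pos -1, read 0 -> (C,0)->write 0,move R,goto D. Now: state=D, head=0, tape[-3..3]=0101000 (head:    ^)
Step 15: in state D at pos 0, read 1 -> (D,1)->write 1,move R,goto C. Now: state=C, head=1, tape[-3..3]=0101000 (head:     ^)
Step 16: in state C at pos 1, read 0 -> (C,0)->write 0,move R,goto D. Now: state=D, head=2, tape[-3..3]=0101000 (head:      ^)
Step 17: in state D at pos 2, read 0 -> (D,0)->write 1,move R,goto B. Now: state=B, head=3, tape[-3..4]=01010100 (head:       ^)
Step 18: in state B at pos 3, read 0 -> (B,0)->write 1,move L,goto C. Now: state=C, head=2, tape[-3..4]=01010110 (head:      ^)
Step 19: in state C at pos 2, read 1 -> (C,1)->write 0,move R,goto B. Now: state=B, head=3, tape[-3..4]=01010010 (head:       ^)
Step 20: in state B at pos 3, read 1 -> (B,1)->write 0,move L,goto A. Now: state=A, head=2, tape[-3..4]=01010000 (head:      ^)
Step 21: in state A at pos 2, read 0 -> (A,0)->write 1,move L,goto H. Now: state=H, head=1, tape[-3..4]=01010100 (head:     ^)
State H reached at step 21; 21 <= 23 -> yes

Answer: yes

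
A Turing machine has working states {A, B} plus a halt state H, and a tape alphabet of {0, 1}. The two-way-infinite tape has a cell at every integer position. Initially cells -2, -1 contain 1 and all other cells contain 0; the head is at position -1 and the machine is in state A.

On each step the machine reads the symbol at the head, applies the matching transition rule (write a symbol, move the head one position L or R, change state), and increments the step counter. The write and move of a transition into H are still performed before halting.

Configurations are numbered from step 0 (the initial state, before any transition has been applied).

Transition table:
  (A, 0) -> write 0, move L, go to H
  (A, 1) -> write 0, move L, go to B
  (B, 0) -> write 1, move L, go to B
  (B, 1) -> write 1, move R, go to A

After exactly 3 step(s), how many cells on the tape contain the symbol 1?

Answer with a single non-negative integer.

Answer: 1

Derivation:
Step 1: in state A at pos -1, read 1 -> (A,1)->write 0,move L,goto B. Now: state=B, head=-2, tape[-3..0]=0100 (head:  ^)
Step 2: in state B at pos -2, read 1 -> (B,1)->write 1,move R,goto A. Now: state=A, head=-1, tape[-3..0]=0100 (head:   ^)
Step 3: in state A at pos -1, read 0 -> (A,0)->write 0,move L,goto H. Now: state=H, head=-2, tape[-3..0]=0100 (head:  ^)
Cells containing 1 after step 3: {-2} -> 1 cell(s)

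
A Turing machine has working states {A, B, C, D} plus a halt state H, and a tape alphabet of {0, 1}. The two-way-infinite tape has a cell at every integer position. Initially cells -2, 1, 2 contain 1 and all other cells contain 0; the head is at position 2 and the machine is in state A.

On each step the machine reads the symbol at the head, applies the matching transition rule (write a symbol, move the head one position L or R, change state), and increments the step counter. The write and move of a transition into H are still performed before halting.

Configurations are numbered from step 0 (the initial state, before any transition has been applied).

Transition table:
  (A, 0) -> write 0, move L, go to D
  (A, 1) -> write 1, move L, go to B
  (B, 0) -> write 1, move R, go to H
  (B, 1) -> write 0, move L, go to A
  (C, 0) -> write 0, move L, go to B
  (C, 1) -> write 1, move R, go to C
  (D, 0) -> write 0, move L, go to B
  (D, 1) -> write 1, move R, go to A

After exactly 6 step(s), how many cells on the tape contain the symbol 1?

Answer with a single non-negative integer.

Step 1: in state A at pos 2, read 1 -> (A,1)->write 1,move L,goto B. Now: state=B, head=1, tape[-3..3]=0100110 (head:     ^)
Step 2: in state B at pos 1, read 1 -> (B,1)->write 0,move L,goto A. Now: state=A, head=0, tape[-3..3]=0100010 (head:    ^)
Step 3: in state A at pos 0, read 0 -> (A,0)->write 0,move L,goto D. Now: state=D, head=-1, tape[-3..3]=0100010 (head:   ^)
Step 4: in state D at pos -1, read 0 -> (D,0)->write 0,move L,goto B. Now: state=B, head=-2, tape[-3..3]=0100010 (head:  ^)
Step 5: in state B at pos -2, read 1 -> (B,1)->write 0,move L,goto A. Now: state=A, head=-3, tape[-4..3]=00000010 (head:  ^)
Step 6: in state A at pos -3, read 0 -> (A,0)->write 0,move L,goto D. Now: state=D, head=-4, tape[-5..3]=000000010 (head:  ^)
Cells containing 1 after step 6: {2} -> 1 cell(s)

Answer: 1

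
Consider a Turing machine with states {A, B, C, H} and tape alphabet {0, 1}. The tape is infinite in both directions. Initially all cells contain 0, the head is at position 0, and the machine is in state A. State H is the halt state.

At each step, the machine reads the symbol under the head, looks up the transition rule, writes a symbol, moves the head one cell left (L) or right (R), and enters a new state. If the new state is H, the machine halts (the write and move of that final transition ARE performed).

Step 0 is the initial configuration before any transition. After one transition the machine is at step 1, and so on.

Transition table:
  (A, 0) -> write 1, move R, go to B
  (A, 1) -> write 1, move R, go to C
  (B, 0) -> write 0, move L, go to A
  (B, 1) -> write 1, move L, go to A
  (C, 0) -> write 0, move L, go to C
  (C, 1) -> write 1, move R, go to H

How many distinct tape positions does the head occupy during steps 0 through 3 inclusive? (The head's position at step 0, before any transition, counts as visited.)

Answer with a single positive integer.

Answer: 2

Derivation:
Step 1: in state A at pos 0, read 0 -> (A,0)->write 1,move R,goto B. Now: state=B, head=1, tape[-1..2]=0100 (head:   ^)
Step 2: in state B at pos 1, read 0 -> (B,0)->write 0,move L,goto A. Now: state=A, head=0, tape[-1..2]=0100 (head:  ^)
Step 3: in state A at pos 0, read 1 -> (A,1)->write 1,move R,goto C. Now: state=C, head=1, tape[-1..2]=0100 (head:   ^)
Head positions at steps 0..3: starting at 0, distinct positions visited = {0, 1} -> 2 position(s)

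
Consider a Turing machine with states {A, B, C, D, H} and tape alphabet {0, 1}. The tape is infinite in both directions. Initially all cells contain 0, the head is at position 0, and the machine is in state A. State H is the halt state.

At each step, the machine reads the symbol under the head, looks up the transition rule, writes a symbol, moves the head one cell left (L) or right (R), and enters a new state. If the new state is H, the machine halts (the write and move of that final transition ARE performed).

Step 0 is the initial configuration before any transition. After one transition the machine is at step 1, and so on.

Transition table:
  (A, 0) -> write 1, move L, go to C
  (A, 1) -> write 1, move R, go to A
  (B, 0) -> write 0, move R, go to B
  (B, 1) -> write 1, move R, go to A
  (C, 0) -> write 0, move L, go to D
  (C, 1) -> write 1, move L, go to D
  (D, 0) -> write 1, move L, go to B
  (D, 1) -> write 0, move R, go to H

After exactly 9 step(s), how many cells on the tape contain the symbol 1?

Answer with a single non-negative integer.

Answer: 4

Derivation:
Step 1: in state A at pos 0, read 0 -> (A,0)->write 1,move L,goto C. Now: state=C, head=-1, tape[-2..1]=0010 (head:  ^)
Step 2: in state C at pos -1, read 0 -> (C,0)->write 0,move L,goto D. Now: state=D, head=-2, tape[-3..1]=00010 (head:  ^)
Step 3: in state D at pos -2, read 0 -> (D,0)->write 1,move L,goto B. Now: state=B, head=-3, tape[-4..1]=001010 (head:  ^)
Step 4: in state B at pos -3, read 0 -> (B,0)->write 0,move R,goto B. Now: state=B, head=-2, tape[-4..1]=001010 (head:   ^)
Step 5: in state B at pos -2, read 1 -> (B,1)->write 1,move R,goto A. Now: state=A, head=-1, tape[-4..1]=001010 (head:    ^)
Step 6: in state A at pos -1, read 0 -> (A,0)->write 1,move L,goto C. Now: state=C, head=-2, tape[-4..1]=001110 (head:   ^)
Step 7: in state C at pos -2, read 1 -> (C,1)->write 1,move L,goto D. Now: state=D, head=-3, tape[-4..1]=001110 (head:  ^)
Step 8: in state D at pos -3, read 0 -> (D,0)->write 1,move L,goto B. Now: state=B, head=-4, tape[-5..1]=0011110 (head:  ^)
Step 9: in state B at pos -4, read 0 -> (B,0)->write 0,move R,goto B. Now: state=B, head=-3, tape[-5..1]=0011110 (head:   ^)
Cells containing 1 after step 9: {-3, -2, -1, 0} -> 4 cell(s)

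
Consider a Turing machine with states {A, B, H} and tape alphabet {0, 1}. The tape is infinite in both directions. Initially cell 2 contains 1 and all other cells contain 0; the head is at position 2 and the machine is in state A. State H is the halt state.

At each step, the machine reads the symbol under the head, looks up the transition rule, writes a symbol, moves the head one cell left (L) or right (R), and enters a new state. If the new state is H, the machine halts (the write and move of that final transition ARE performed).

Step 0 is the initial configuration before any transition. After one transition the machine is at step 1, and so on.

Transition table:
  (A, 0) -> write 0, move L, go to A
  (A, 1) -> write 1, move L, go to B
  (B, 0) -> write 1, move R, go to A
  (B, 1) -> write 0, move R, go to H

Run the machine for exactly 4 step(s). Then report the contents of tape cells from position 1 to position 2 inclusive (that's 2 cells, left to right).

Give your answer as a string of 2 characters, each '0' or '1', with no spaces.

Step 1: in state A at pos 2, read 1 -> (A,1)->write 1,move L,goto B. Now: state=B, head=1, tape[0..3]=0010 (head:  ^)
Step 2: in state B at pos 1, read 0 -> (B,0)->write 1,move R,goto A. Now: state=A, head=2, tape[0..3]=0110 (head:   ^)
Step 3: in state A at pos 2, read 1 -> (A,1)->write 1,move L,goto B. Now: state=B, head=1, tape[0..3]=0110 (head:  ^)
Step 4: in state B at pos 1, read 1 -> (B,1)->write 0,move R,goto H. Now: state=H, head=2, tape[0..3]=0010 (head:   ^)

Answer: 01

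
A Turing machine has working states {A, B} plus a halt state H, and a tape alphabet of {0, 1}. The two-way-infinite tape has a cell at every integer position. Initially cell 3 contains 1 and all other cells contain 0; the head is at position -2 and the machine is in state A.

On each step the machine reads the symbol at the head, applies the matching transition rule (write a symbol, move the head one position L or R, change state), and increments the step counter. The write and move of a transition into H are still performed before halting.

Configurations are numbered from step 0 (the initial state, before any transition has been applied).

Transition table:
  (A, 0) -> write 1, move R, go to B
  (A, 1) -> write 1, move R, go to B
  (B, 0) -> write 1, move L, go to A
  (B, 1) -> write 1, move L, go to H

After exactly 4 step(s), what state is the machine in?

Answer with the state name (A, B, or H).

Answer: H

Derivation:
Step 1: in state A at pos -2, read 0 -> (A,0)->write 1,move R,goto B. Now: state=B, head=-1, tape[-3..4]=01000010 (head:   ^)
Step 2: in state B at pos -1, read 0 -> (B,0)->write 1,move L,goto A. Now: state=A, head=-2, tape[-3..4]=01100010 (head:  ^)
Step 3: in state A at pos -2, read 1 -> (A,1)->write 1,move R,goto B. Now: state=B, head=-1, tape[-3..4]=01100010 (head:   ^)
Step 4: in state B at pos -1, read 1 -> (B,1)->write 1,move L,goto H. Now: state=H, head=-2, tape[-3..4]=01100010 (head:  ^)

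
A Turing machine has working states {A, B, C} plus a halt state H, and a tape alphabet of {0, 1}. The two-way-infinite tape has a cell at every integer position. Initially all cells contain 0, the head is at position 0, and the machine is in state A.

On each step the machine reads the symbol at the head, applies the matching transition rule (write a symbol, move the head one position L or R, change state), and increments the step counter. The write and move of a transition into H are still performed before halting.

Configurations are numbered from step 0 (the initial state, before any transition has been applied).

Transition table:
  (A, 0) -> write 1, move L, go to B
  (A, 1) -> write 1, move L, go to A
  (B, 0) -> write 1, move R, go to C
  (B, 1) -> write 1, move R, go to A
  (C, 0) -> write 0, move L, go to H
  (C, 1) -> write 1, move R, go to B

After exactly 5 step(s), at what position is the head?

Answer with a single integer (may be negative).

Step 1: in state A at pos 0, read 0 -> (A,0)->write 1,move L,goto B. Now: state=B, head=-1, tape[-2..1]=0010 (head:  ^)
Step 2: in state B at pos -1, read 0 -> (B,0)->write 1,move R,goto C. Now: state=C, head=0, tape[-2..1]=0110 (head:   ^)
Step 3: in state C at pos 0, read 1 -> (C,1)->write 1,move R,goto B. Now: state=B, head=1, tape[-2..2]=01100 (head:    ^)
Step 4: in state B at pos 1, read 0 -> (B,0)->write 1,move R,goto C. Now: state=C, head=2, tape[-2..3]=011100 (head:     ^)
Step 5: in state C at pos 2, read 0 -> (C,0)->write 0,move L,goto H. Now: state=H, head=1, tape[-2..3]=011100 (head:    ^)

Answer: 1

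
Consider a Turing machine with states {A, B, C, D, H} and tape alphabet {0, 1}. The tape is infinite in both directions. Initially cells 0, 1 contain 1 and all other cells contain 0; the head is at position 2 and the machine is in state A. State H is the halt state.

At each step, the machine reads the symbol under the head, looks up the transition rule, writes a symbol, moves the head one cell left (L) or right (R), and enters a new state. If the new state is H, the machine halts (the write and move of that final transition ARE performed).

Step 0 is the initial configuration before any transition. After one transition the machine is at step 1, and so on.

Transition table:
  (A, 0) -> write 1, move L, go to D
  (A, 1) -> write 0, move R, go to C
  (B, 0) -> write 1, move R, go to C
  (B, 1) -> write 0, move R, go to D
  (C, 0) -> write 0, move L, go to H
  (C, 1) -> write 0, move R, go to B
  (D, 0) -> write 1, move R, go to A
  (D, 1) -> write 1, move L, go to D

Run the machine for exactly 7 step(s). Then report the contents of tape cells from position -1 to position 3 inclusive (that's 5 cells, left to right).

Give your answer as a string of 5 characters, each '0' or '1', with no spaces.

Step 1: in state A at pos 2, read 0 -> (A,0)->write 1,move L,goto D. Now: state=D, head=1, tape[-1..3]=01110 (head:   ^)
Step 2: in state D at pos 1, read 1 -> (D,1)->write 1,move L,goto D. Now: state=D, head=0, tape[-1..3]=01110 (head:  ^)
Step 3: in state D at pos 0, read 1 -> (D,1)->write 1,move L,goto D. Now: state=D, head=-1, tape[-2..3]=001110 (head:  ^)
Step 4: in state D at pos -1, read 0 -> (D,0)->write 1,move R,goto A. Now: state=A, head=0, tape[-2..3]=011110 (head:   ^)
Step 5: in state A at pos 0, read 1 -> (A,1)->write 0,move R,goto C. Now: state=C, head=1, tape[-2..3]=010110 (head:    ^)
Step 6: in state C at pos 1, read 1 -> (C,1)->write 0,move R,goto B. Now: state=B, head=2, tape[-2..3]=010010 (head:     ^)
Step 7: in state B at pos 2, read 1 -> (B,1)->write 0,move R,goto D. Now: state=D, head=3, tape[-2..4]=0100000 (head:      ^)

Answer: 10000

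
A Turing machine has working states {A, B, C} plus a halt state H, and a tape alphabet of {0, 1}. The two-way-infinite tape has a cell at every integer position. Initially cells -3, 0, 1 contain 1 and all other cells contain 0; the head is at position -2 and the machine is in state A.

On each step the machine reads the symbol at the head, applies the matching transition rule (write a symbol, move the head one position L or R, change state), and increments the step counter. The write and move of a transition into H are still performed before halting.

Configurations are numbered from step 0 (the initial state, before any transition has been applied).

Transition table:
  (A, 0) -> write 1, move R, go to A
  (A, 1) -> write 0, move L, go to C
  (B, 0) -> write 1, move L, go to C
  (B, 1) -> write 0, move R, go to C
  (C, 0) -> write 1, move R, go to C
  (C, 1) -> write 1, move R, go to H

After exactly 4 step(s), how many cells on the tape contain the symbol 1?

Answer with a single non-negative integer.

Step 1: in state A at pos -2, read 0 -> (A,0)->write 1,move R,goto A. Now: state=A, head=-1, tape[-4..2]=0110110 (head:    ^)
Step 2: in state A at pos -1, read 0 -> (A,0)->write 1,move R,goto A. Now: state=A, head=0, tape[-4..2]=0111110 (head:     ^)
Step 3: in state A at pos 0, read 1 -> (A,1)->write 0,move L,goto C. Now: state=C, head=-1, tape[-4..2]=0111010 (head:    ^)
Step 4: in state C at pos -1, read 1 -> (C,1)->write 1,move R,goto H. Now: state=H, head=0, tape[-4..2]=0111010 (head:     ^)
Cells containing 1 after step 4: {-3, -2, -1, 1} -> 4 cell(s)

Answer: 4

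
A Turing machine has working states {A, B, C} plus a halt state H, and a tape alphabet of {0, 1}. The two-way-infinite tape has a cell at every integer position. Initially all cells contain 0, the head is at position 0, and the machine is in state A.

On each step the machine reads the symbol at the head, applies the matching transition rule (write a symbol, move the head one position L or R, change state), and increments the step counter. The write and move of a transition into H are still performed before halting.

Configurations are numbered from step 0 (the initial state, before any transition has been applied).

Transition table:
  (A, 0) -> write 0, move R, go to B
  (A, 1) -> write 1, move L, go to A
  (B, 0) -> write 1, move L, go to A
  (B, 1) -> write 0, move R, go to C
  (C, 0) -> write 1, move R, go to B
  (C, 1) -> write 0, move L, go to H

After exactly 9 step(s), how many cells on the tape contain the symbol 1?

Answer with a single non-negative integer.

Step 1: in state A at pos 0, read 0 -> (A,0)->write 0,move R,goto B. Now: state=B, head=1, tape[-1..2]=0000 (head:   ^)
Step 2: in state B at pos 1, read 0 -> (B,0)->write 1,move L,goto A. Now: state=A, head=0, tape[-1..2]=0010 (head:  ^)
Step 3: in state A at pos 0, read 0 -> (A,0)->write 0,move R,goto B. Now: state=B, head=1, tape[-1..2]=0010 (head:   ^)
Step 4: in state B at pos 1, read 1 -> (B,1)->write 0,move R,goto C. Now: state=C, head=2, tape[-1..3]=00000 (head:    ^)
Step 5: in state C at pos 2, read 0 -> (C,0)->write 1,move R,goto B. Now: state=B, head=3, tape[-1..4]=000100 (head:     ^)
Step 6: in state B at pos 3, read 0 -> (B,0)->write 1,move L,goto A. Now: state=A, head=2, tape[-1..4]=000110 (head:    ^)
Step 7: in state A at pos 2, read 1 -> (A,1)->write 1,move L,goto A. Now: state=A, head=1, tape[-1..4]=000110 (head:   ^)
Step 8: in state A at pos 1, read 0 -> (A,0)->write 0,move R,goto B. Now: state=B, head=2, tape[-1..4]=000110 (head:    ^)
Step 9: in state B at pos 2, read 1 -> (B,1)->write 0,move R,goto C. Now: state=C, head=3, tape[-1..4]=000010 (head:     ^)
Cells containing 1 after step 9: {3} -> 1 cell(s)

Answer: 1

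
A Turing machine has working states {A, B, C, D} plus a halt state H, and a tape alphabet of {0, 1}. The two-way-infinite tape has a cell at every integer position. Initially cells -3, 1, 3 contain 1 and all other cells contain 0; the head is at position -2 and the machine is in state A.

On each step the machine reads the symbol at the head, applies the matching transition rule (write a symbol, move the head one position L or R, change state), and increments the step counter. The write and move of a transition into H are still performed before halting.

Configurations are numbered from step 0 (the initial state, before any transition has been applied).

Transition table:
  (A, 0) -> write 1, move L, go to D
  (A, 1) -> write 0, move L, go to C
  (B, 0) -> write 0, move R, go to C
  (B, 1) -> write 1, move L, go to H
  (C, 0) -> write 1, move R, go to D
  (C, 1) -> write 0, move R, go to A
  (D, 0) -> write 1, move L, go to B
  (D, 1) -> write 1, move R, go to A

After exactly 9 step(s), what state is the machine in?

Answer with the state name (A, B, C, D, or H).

Answer: C

Derivation:
Step 1: in state A at pos -2, read 0 -> (A,0)->write 1,move L,goto D. Now: state=D, head=-3, tape[-4..4]=011001010 (head:  ^)
Step 2: in state D at pos -3, read 1 -> (D,1)->write 1,move R,goto A. Now: state=A, head=-2, tape[-4..4]=011001010 (head:   ^)
Step 3: in state A at pos -2, read 1 -> (A,1)->write 0,move L,goto C. Now: state=C, head=-3, tape[-4..4]=010001010 (head:  ^)
Step 4: in state C at pos -3, read 1 -> (C,1)->write 0,move R,goto A. Now: state=A, head=-2, tape[-4..4]=000001010 (head:   ^)
Step 5: in state A at pos -2, read 0 -> (A,0)->write 1,move L,goto D. Now: state=D, head=-3, tape[-4..4]=001001010 (head:  ^)
Step 6: in state D at pos -3, read 0 -> (D,0)->write 1,move L,goto B. Now: state=B, head=-4, tape[-5..4]=0011001010 (head:  ^)
Step 7: in state B at pos -4, read 0 -> (B,0)->write 0,move R,goto C. Now: state=C, head=-3, tape[-5..4]=0011001010 (head:   ^)
Step 8: in state C at pos -3, read 1 -> (C,1)->write 0,move R,goto A. Now: state=A, head=-2, tape[-5..4]=0001001010 (head:    ^)
Step 9: in state A at pos -2, read 1 -> (A,1)->write 0,move L,goto C. Now: state=C, head=-3, tape[-5..4]=0000001010 (head:   ^)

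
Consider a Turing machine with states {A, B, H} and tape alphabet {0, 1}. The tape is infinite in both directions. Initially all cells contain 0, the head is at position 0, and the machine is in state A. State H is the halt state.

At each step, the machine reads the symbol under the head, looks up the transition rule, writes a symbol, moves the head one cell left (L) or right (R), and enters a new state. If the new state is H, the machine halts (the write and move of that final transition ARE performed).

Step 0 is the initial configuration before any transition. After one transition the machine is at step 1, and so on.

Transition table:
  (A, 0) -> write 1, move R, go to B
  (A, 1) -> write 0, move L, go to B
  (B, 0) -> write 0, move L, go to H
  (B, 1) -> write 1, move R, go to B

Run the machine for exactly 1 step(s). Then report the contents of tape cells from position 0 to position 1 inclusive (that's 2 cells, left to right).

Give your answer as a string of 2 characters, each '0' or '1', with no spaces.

Answer: 10

Derivation:
Step 1: in state A at pos 0, read 0 -> (A,0)->write 1,move R,goto B. Now: state=B, head=1, tape[-1..2]=0100 (head:   ^)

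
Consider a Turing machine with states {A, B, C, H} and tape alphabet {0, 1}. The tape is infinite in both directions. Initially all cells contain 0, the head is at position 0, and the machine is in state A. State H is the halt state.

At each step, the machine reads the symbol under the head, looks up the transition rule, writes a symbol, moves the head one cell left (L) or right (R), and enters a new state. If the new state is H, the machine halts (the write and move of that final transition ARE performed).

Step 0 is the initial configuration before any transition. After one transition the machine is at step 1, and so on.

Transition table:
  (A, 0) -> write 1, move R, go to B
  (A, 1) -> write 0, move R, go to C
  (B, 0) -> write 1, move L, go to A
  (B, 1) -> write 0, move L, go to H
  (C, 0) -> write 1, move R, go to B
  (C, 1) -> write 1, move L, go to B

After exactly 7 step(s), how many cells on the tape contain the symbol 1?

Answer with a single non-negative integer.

Answer: 2

Derivation:
Step 1: in state A at pos 0, read 0 -> (A,0)->write 1,move R,goto B. Now: state=B, head=1, tape[-1..2]=0100 (head:   ^)
Step 2: in state B at pos 1, read 0 -> (B,0)->write 1,move L,goto A. Now: state=A, head=0, tape[-1..2]=0110 (head:  ^)
Step 3: in state A at pos 0, read 1 -> (A,1)->write 0,move R,goto C. Now: state=C, head=1, tape[-1..2]=0010 (head:   ^)
Step 4: in state C at pos 1, read 1 -> (C,1)->write 1,move L,goto B. Now: state=B, head=0, tape[-1..2]=0010 (head:  ^)
Step 5: in state B at pos 0, read 0 -> (B,0)->write 1,move L,goto A. Now: state=A, head=-1, tape[-2..2]=00110 (head:  ^)
Step 6: in state A at pos -1, read 0 -> (A,0)->write 1,move R,goto B. Now: state=B, head=0, tape[-2..2]=01110 (head:   ^)
Step 7: in state B at pos 0, read 1 -> (B,1)->write 0,move L,goto H. Now: state=H, head=-1, tape[-2..2]=01010 (head:  ^)
Cells containing 1 after step 7: {-1, 1} -> 2 cell(s)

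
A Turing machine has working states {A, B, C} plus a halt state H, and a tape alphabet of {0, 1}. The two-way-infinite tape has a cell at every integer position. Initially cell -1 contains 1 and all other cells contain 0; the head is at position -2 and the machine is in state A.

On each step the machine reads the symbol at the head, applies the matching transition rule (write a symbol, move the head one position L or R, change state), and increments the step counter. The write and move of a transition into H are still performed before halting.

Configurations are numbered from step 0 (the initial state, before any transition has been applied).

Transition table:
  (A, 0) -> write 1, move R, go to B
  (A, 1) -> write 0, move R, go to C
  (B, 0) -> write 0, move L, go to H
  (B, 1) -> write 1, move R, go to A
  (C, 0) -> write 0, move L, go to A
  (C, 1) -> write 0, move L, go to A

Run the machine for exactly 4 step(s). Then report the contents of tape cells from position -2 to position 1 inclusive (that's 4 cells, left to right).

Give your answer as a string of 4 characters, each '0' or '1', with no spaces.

Answer: 1110

Derivation:
Step 1: in state A at pos -2, read 0 -> (A,0)->write 1,move R,goto B. Now: state=B, head=-1, tape[-3..0]=0110 (head:   ^)
Step 2: in state B at pos -1, read 1 -> (B,1)->write 1,move R,goto A. Now: state=A, head=0, tape[-3..1]=01100 (head:    ^)
Step 3: in state A at pos 0, read 0 -> (A,0)->write 1,move R,goto B. Now: state=B, head=1, tape[-3..2]=011100 (head:     ^)
Step 4: in state B at pos 1, read 0 -> (B,0)->write 0,move L,goto H. Now: state=H, head=0, tape[-3..2]=011100 (head:    ^)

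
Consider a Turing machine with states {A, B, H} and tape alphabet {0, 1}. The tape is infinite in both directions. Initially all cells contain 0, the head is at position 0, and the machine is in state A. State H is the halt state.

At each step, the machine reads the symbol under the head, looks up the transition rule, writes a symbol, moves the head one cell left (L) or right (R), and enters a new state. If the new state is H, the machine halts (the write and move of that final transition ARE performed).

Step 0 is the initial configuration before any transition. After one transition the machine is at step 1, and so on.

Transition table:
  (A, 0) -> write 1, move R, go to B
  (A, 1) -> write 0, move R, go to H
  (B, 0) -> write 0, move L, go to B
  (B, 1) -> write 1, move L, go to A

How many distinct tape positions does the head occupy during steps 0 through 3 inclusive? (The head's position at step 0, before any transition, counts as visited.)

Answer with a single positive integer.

Answer: 3

Derivation:
Step 1: in state A at pos 0, read 0 -> (A,0)->write 1,move R,goto B. Now: state=B, head=1, tape[-1..2]=0100 (head:   ^)
Step 2: in state B at pos 1, read 0 -> (B,0)->write 0,move L,goto B. Now: state=B, head=0, tape[-1..2]=0100 (head:  ^)
Step 3: in state B at pos 0, read 1 -> (B,1)->write 1,move L,goto A. Now: state=A, head=-1, tape[-2..2]=00100 (head:  ^)
Head positions at steps 0..3: starting at 0, distinct positions visited = {-1, 0, 1} -> 3 position(s)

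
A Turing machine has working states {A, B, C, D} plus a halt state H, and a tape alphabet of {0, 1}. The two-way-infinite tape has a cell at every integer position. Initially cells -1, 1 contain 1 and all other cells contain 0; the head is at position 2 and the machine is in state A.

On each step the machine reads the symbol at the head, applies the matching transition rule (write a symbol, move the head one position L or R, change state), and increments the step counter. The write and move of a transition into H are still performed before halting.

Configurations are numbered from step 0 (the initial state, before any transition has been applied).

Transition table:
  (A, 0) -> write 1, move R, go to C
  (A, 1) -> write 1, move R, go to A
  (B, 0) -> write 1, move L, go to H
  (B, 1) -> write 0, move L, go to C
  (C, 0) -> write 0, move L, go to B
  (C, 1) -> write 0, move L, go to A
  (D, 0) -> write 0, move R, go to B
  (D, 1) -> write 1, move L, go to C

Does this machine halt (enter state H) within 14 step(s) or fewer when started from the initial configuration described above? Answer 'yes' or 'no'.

Step 1: in state A at pos 2, read 0 -> (A,0)->write 1,move R,goto C. Now: state=C, head=3, tape[-2..4]=0101100 (head:      ^)
Step 2: in state C at pos 3, read 0 -> (C,0)->write 0,move L,goto B. Now: state=B, head=2, tape[-2..4]=0101100 (head:     ^)
Step 3: in state B at pos 2, read 1 -> (B,1)->write 0,move L,goto C. Now: state=C, head=1, tape[-2..4]=0101000 (head:    ^)
Step 4: in state C at pos 1, read 1 -> (C,1)->write 0,move L,goto A. Now: state=A, head=0, tape[-2..4]=0100000 (head:   ^)
Step 5: in state A at pos 0, read 0 -> (A,0)->write 1,move R,goto C. Now: state=C, head=1, tape[-2..4]=0110000 (head:    ^)
Step 6: in state C at pos 1, read 0 -> (C,0)->write 0,move L,goto B. Now: state=B, head=0, tape[-2..4]=0110000 (head:   ^)
Step 7: in state B at pos 0, read 1 -> (B,1)->write 0,move L,goto C. Now: state=C, head=-1, tape[-2..4]=0100000 (head:  ^)
Step 8: in state C at pos -1, read 1 -> (C,1)->write 0,move L,goto A. Now: state=A, head=-2, tape[-3..4]=00000000 (head:  ^)
Step 9: in state A at pos -2, read 0 -> (A,0)->write 1,move R,goto C. Now: state=C, head=-1, tape[-3..4]=01000000 (head:   ^)
Step 10: in state C at pos -1, read 0 -> (C,0)->write 0,move L,goto B. Now: state=B, head=-2, tape[-3..4]=01000000 (head:  ^)
Step 11: in state B at pos -2, read 1 -> (B,1)->write 0,move L,goto C. Now: state=C, head=-3, tape[-4..4]=000000000 (head:  ^)
Step 12: in state C at pos -3, read 0 -> (C,0)->write 0,move L,goto B. Now: state=B, head=-4, tape[-5..4]=0000000000 (head:  ^)
Step 13: in state B at pos -4, read 0 -> (B,0)->write 1,move L,goto H. Now: state=H, head=-5, tape[-6..4]=00100000000 (head:  ^)
State H reached at step 13; 13 <= 14 -> yes

Answer: yes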